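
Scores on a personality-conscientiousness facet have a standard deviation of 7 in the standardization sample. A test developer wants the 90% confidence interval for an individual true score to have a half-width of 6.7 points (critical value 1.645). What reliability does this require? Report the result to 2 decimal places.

Required SEM = 6.7 / 1.645 ≈ 4.0729
Required reliability = 1 − (SEM/SD)² = 1 − 0.3385 ≈ 0.6615

0.66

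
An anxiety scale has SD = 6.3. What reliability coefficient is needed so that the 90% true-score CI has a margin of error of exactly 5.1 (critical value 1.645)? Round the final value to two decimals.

Required SEM = 5.1 / 1.645 ≈ 3.1003
r = 1 − (SEM / SD)² = 1 − (3.1003 / 6.3)² ≈ 1 − 0.2422 ≈ 0.7578

0.76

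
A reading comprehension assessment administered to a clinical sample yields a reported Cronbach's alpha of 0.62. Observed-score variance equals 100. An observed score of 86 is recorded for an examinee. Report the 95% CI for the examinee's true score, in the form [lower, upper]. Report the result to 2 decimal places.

[73.92, 98.08]

SD = √100 ≃ 10.000
The standard error of measurement is 10.000×√(1 − 0.620) ≃ 10.000×0.616 ≃ 6.164.
1.96 × SEM ≃ 12.082
CI = 86 ± 12.082 → [73.918, 98.082]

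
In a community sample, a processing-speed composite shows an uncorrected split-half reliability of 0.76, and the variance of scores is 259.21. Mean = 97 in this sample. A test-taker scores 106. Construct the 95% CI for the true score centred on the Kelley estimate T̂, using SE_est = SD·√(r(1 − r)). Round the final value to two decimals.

[93.94, 115.60]

σ = 259.21^(1/2) = 16.100
Spearman-Brown: r = 2(0.76) / (1 + 0.76) = 1.520 / 1.760 ≈ 0.864
Estimated true score = 0.864×106 + (1 − 0.864)×97 ≈ 104.773
SE_est = 16.100×√(0.864×0.136) ≈ 5.525
95% CI: 104.773 ± 10.829 ≈ (93.944, 115.602)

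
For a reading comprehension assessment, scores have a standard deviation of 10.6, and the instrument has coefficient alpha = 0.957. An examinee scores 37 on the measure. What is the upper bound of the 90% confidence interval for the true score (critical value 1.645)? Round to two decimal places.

SEM = 10.600*√(1 − 0.957) ≈ 2.198
1.645 * SEM ≈ 3.616
Upper bound: 37 + 3.616 = 40.616

40.62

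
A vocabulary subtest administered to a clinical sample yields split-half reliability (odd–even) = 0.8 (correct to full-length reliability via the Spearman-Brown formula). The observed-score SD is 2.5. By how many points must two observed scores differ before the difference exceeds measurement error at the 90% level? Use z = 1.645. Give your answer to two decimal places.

1.94

Full-length reliability (Spearman-Brown) = 2(0.8)/(1+0.8) ≈ 0.889
SEM = 2.500 × √(1 − 0.889) = 2.500 × √0.111 ≈ 2.500 × 0.333 ≈ 0.833
SE_diff = √2 × SEM ≈ 1.179
Smallest detectable difference = 1.645×1.179 ≈ 1.939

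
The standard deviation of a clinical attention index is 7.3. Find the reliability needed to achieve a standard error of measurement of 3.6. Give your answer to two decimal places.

Required reliability = 1 − (SEM/SD)² = 1 − 0.24320 ≈ 0.75680

0.76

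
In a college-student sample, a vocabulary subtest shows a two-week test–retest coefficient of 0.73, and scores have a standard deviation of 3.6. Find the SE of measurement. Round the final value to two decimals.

1.87

SEM = 3.600 * √(1 − 0.730) = 3.600 * √0.270 ≃ 3.600 * 0.520 ≃ 1.871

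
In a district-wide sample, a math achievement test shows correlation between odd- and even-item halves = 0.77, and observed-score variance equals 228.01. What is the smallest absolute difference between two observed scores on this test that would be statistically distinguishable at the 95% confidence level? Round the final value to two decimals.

15.09

SD = √228.01 = 15.1000
r_full = 2·0.77 / (1 + 0.77) ≈ 0.8701
SEM = 15.1000 · √(1 − 0.8701) = 15.1000 · √0.1299 ≈ 15.1000 · 0.3605 ≈ 5.4432
SE_diff = SEM · √2 ≈ 5.4432 · 1.4142 ≈ 7.6978
Smallest detectable difference = 1.96·7.6978 ≈ 15.0878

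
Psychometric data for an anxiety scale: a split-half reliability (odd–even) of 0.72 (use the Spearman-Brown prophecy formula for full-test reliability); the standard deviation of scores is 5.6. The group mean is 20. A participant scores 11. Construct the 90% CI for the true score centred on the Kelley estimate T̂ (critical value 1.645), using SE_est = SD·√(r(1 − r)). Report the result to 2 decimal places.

Spearman-Brown: r = 2(0.72) / (1 + 0.72) = 1.440 / 1.720 ≃ 0.837
T̂ = r·X + (1 − r)·M = 0.837*11 + 0.163*20 ≃ 9.209 + 3.256 ≃ 12.465
SE_est = SD * √(r(1 − r)) = 5.600 * √0.136 ≃ 5.600 * 0.369 ≃ 2.067
CI = 12.465 ± 1.645 * 2.067 → [9.064, 15.866]

[9.06, 15.87]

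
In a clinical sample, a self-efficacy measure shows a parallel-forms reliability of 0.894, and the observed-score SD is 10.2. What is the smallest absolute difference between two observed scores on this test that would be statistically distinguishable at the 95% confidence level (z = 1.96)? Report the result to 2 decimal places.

9.21

SEM = 10.20000×√(1 − 0.89400) ≈ 3.32088
SE_diff = SEM × √2 ≈ 3.32088 × 1.41421 ≈ 4.69643
Smallest detectable difference = 1.96×4.69643 ≈ 9.20501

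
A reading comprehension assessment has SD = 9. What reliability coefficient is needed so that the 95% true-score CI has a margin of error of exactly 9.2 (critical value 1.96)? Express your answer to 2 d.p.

0.73

SEM needed = half-width / z = 9.2/1.96 ≈ 4.694
r = 1 − (4.694/9)² ≈ 1 − 0.272 ≈ 0.728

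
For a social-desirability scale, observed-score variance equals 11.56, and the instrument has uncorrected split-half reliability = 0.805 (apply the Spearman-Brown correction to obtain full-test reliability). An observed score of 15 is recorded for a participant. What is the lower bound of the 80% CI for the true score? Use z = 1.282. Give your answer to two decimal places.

σ = 11.56^(1/2) = 3.40000
r_full = 2·0.805 / (1 + 0.805) ≃ 0.89197
SEM = 3.40000 * √(1 − 0.89197) = 3.40000 * √0.10803 ≃ 3.40000 * 0.32868 ≃ 1.11753
1.282 * SEM ≃ 1.43267
Lower bound: 15 − 1.43267 = 13.56733

13.57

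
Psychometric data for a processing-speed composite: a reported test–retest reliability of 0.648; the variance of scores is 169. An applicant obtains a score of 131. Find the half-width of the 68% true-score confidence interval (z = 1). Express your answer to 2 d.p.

σ = 169^(1/2) = 13.0000
The standard error of measurement is 13.0000*√(1 − 0.6480) ≈ 13.0000*0.5933 ≈ 7.7128.
Margin = 1 * 7.7128 ≈ 7.7128

7.71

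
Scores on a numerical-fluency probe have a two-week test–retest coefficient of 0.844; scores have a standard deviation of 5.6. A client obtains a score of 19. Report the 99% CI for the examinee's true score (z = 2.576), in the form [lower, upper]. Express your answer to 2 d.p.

The standard error of measurement is 5.60000·√(1 − 0.84400) ≈ 5.60000·0.39497 ≈ 2.21182.
2.576 · SEM ≈ 5.69766
Interval: (13.30234, 24.69766)

[13.30, 24.70]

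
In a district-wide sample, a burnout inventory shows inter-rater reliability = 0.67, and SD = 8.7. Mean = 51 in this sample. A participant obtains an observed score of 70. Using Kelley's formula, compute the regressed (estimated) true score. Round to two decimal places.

63.73

T̂ = 0.6700(70) + 0.3300(51) ≈ 63.7300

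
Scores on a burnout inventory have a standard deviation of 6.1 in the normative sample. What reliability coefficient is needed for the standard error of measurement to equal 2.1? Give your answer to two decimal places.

0.88

Required reliability = 1 − (SEM/SD)² = 1 − 0.11852 ≃ 0.88148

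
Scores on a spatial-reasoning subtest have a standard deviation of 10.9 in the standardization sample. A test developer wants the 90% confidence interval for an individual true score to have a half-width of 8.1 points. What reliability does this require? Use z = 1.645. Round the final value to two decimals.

SEM needed = half-width / z = 8.1/1.645 ≈ 4.924
Required reliability = 1 − (SEM/SD)² = 1 − 0.204 ≈ 0.796

0.80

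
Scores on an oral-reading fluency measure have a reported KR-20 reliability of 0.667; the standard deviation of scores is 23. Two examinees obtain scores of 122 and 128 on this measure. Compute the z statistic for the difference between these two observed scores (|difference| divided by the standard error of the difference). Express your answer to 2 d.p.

The standard error of measurement is 23.000*√(1 − 0.667) ≈ 23.000*0.577 ≈ 13.272.
SE_diff = √2 * SEM ≈ 18.770
z = |122 − 128| / 18.770 = 6 / 18.770 ≈ 0.320

0.32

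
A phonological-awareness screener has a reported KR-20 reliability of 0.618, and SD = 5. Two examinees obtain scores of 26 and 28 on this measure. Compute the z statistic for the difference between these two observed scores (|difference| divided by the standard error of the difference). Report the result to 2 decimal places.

0.46

SEM = 5.00000*√(1 − 0.61800) ≈ 3.09031
SE_diff = SEM * √2 ≈ 3.09031 * 1.41421 ≈ 4.37035
z = |26 − 28| / 4.37035 = 2 / 4.37035 ≈ 0.45763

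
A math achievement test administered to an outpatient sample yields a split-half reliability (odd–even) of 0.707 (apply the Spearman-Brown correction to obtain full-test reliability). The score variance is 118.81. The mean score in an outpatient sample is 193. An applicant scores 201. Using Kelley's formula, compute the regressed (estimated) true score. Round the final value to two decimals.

Full-length reliability (Spearman-Brown) = 2(0.707)/(1+0.707) ≈ 0.82835
T̂ = r·X + (1 − r)·M = 0.82835·201 + 0.17165·193 ≈ 166.49912 + 33.12771 ≈ 199.62683

199.63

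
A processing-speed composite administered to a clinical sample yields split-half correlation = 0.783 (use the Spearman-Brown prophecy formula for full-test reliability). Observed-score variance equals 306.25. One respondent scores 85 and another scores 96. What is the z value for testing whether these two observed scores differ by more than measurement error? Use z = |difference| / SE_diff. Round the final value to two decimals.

1.27

SD = √306.25 = 17.500
Spearman-Brown: r = 2(0.783) / (1 + 0.783) = 1.566 / 1.783 ≃ 0.878
SEM = 17.500 × √(1 − 0.878) = 17.500 × √0.122 ≃ 17.500 × 0.349 ≃ 6.105
SE_diff = SEM × √2 ≃ 6.105 × 1.414 ≃ 8.634
z = 11 / 8.634 ≃ 1.274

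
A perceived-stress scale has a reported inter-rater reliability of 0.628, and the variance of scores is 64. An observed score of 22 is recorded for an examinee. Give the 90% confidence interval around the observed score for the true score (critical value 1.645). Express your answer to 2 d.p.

σ = 64^(1/2) = 8.00000
The standard error of measurement is 8.00000·√(1 − 0.62800) ≃ 8.00000·0.60992 ≃ 4.87934.
1.645 · SEM ≃ 8.02652
CI = 22 ± 8.02652 → [13.97348, 30.02652]

[13.97, 30.03]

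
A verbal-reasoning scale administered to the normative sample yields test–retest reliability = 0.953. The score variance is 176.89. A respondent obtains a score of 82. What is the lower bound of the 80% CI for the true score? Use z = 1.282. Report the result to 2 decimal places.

SD = √176.89 = 13.3000
SEM = 13.3000 · √(1 − 0.9530) = 13.3000 · √0.0470 ≃ 13.3000 · 0.2168 ≃ 2.8834
1.282 · SEM ≃ 3.6965
Lower limit = 82 − 3.6965 ≃ 78.3035

78.30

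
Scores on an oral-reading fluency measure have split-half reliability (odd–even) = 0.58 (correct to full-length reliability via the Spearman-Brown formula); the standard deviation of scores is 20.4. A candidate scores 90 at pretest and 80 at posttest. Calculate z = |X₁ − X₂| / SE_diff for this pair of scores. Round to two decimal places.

Full-length reliability (Spearman-Brown) = 2(0.58)/(1+0.58) ≃ 0.7342
SEM = 20.4000 × √(1 − 0.7342) = 20.4000 × √0.2658 ≃ 20.4000 × 0.5156 ≃ 10.5178
Standard error of the difference = 10.5178·√2 ≃ 14.8745
z = 10 / 14.8745 ≃ 0.6723

0.67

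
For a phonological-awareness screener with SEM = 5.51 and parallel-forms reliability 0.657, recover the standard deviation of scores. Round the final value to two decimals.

σ = SEM·(1 − r)^(−1/2) ≈ 5.51·1.70747 ≈ 9.40816

9.41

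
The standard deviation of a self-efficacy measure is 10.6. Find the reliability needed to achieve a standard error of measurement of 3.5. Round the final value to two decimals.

r = 1 − (SEM / SD)² = 1 − (3.50000 / 10.6)² ≈ 1 − 0.10902 ≈ 0.89098

0.89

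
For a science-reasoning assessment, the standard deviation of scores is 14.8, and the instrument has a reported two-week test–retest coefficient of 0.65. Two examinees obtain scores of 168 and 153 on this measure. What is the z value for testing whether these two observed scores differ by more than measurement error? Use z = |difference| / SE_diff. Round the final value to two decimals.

1.21

SEM = 14.800*√(1 − 0.650) ≈ 8.756
SE_diff = √2 * SEM ≈ 12.383
z = 15 / 12.383 ≈ 1.211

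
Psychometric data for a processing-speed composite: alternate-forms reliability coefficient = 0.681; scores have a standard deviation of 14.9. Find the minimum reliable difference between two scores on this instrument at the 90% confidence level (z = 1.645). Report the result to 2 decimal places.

SEM = 14.900×√(1 − 0.681) ≈ 8.416
Standard error of the difference = 8.416·√2 ≈ 11.901
Minimum reliable difference = 1.645 × SE_diff ≈ 1.645 × 11.901 ≈ 19.578

19.58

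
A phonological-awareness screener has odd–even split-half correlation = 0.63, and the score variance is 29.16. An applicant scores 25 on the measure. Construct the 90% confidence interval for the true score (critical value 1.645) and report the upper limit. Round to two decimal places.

SD = √29.16 = 5.400
Full-length reliability (Spearman-Brown) = 2(0.63)/(1+0.63) ≃ 0.773
The standard error of measurement is 5.400·√(1 − 0.773) ≃ 5.400·0.476 ≃ 2.573.
1.645 · SEM ≃ 4.232
Upper bound: 25 + 4.232 = 29.232

29.23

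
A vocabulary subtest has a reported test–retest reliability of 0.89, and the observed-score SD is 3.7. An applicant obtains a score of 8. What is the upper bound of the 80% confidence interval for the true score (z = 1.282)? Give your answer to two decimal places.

9.57

SEM = 3.70000·√(1 − 0.89000) ≈ 1.22715
Margin = 1.282 · 1.22715 ≈ 1.57321
Upper bound: 8 + 1.57321 = 9.57321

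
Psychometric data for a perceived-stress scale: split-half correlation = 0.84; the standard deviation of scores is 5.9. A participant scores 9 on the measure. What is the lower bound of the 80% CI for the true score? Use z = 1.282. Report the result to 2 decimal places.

6.77

Spearman-Brown: r = 2(0.84) / (1 + 0.84) = 1.6800 / 1.8400 ≈ 0.9130
SEM = 5.9000 * √(1 − 0.9130) = 5.9000 * √0.0870 ≈ 5.9000 * 0.2949 ≈ 1.7398
1.282 * SEM ≈ 2.2304
Lower bound: 9 − 2.2304 = 6.7696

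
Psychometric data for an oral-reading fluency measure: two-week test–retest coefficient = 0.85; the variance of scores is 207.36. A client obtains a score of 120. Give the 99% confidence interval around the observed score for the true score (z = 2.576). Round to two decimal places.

[105.63, 134.37]

σ = 207.36^(1/2) = 14.40000
SEM = 14.40000 × √(1 − 0.85000) = 14.40000 × √0.15000 ≃ 14.40000 × 0.38730 ≃ 5.57710
Half-width = 2.576×5.57710 ≃ 14.36660
99% CI: 120 ± 14.36660 = [105.63340, 134.36660]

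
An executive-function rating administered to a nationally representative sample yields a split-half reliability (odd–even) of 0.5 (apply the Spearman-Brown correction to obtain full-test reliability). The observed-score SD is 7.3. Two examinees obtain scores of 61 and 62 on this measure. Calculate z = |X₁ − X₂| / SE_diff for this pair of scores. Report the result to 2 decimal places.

0.17

r_full = 2·0.5 / (1 + 0.5) ≈ 0.66667
SEM = 7.30000 * √(1 − 0.66667) = 7.30000 * √0.33333 ≈ 7.30000 * 0.57735 ≈ 4.21466
Standard error of the difference = 4.21466·√2 ≈ 5.96043
z = 1 / 5.96043 ≈ 0.16777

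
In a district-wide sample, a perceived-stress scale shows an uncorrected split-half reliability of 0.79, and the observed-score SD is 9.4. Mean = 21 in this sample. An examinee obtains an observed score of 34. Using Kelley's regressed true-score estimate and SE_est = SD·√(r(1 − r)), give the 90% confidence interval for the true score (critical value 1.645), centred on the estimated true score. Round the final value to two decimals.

[27.50, 37.45]

Full-length reliability (Spearman-Brown) = 2(0.79)/(1+0.79) ≃ 0.88268
T̂ = r·X + (1 − r)·M = 0.88268*34 + 0.11732*21 ≃ 30.01117 + 2.46369 ≃ 32.47486
SE_est = 9.40000*√(0.88268*0.11732) ≃ 3.02491
CI = 32.47486 ± 1.645 * 3.02491 → [27.49888, 37.45084]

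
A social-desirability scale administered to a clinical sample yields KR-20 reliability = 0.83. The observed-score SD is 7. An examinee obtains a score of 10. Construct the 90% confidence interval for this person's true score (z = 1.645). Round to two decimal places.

The standard error of measurement is 7.0000×√(1 − 0.8300) ≈ 7.0000×0.4123 ≈ 2.8862.
1.645 × SEM ≈ 4.7478
90% CI: 10 ± 4.7478 = [5.2522, 14.7478]

[5.25, 14.75]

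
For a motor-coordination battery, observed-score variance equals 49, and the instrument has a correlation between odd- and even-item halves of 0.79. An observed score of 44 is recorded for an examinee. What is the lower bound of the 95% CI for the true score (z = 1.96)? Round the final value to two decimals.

SD = √49 = 7.00000
Full-length reliability (Spearman-Brown) = 2(0.79)/(1+0.79) ≃ 0.88268
The standard error of measurement is 7.00000×√(1 − 0.88268) ≃ 7.00000×0.34252 ≃ 2.39762.
Half-width = 1.96×2.39762 ≃ 4.69934
Lower bound: 44 − 4.69934 = 39.30066

39.30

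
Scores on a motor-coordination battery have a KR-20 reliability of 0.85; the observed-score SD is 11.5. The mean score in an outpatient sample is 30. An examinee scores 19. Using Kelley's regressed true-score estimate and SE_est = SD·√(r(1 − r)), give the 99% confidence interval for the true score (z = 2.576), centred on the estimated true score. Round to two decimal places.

T̂ = 0.8500(19) + 0.1500(30) ≈ 20.6500
SE_est = 11.5000·√(0.8500·0.1500) ≈ 4.1063
CI = 20.6500 ± 2.576 · 4.1063 → [10.0721, 31.2279]

[10.07, 31.23]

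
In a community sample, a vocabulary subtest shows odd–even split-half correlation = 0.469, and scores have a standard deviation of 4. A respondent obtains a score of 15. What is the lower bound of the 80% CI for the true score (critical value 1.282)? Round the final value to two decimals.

Full-length reliability (Spearman-Brown) = 2(0.469)/(1+0.469) ≃ 0.63853
SEM = 4.00000 * √(1 − 0.63853) = 4.00000 * √0.36147 ≃ 4.00000 * 0.60122 ≃ 2.40490
Margin = 1.282 * 2.40490 ≃ 3.08308
Lower limit = 15 − 3.08308 ≃ 11.91692

11.92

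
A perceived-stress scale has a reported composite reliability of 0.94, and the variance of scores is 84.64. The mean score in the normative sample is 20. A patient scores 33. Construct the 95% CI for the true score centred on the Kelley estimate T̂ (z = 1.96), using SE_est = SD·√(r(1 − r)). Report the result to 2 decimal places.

σ = 84.64^(1/2) = 9.200
T̂ = r·X + (1 − r)·M = 0.940·33 + 0.060·20 = 31.020 + 1.200 ≃ 32.220
SE_est = 9.200·√(0.940·0.060) ≃ 2.185
95% CI: 32.220 ± 4.282 ≃ (27.938, 36.502)

[27.94, 36.50]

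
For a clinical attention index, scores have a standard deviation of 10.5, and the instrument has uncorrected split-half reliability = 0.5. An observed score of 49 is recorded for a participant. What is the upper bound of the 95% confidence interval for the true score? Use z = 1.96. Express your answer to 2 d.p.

Spearman-Brown: r = 2(0.5) / (1 + 0.5) = 1.00000 / 1.50000 ≃ 0.66667
SEM = 10.50000×√(1 − 0.66667) ≃ 6.06218
Half-width = 1.96×6.06218 ≃ 11.88187
Upper bound: 49 + 11.88187 = 60.88187

60.88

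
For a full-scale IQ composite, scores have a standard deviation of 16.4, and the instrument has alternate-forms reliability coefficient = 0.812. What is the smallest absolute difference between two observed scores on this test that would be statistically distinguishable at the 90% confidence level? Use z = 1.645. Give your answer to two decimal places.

16.54

SEM = 16.400×√(1 − 0.812) ≃ 7.111
SE_diff = √2 × SEM ≃ 10.056
Smallest detectable difference = 1.645×10.056 ≃ 16.543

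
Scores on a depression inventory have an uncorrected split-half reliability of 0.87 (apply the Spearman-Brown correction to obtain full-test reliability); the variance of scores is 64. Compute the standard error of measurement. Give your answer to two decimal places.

σ = 64^(1/2) = 8.0000
Full-length reliability (Spearman-Brown) = 2(0.87)/(1+0.87) ≈ 0.9305
SEM = 8.0000 · √(1 − 0.9305) = 8.0000 · √0.0695 ≈ 8.0000 · 0.2637 ≈ 2.1093

2.11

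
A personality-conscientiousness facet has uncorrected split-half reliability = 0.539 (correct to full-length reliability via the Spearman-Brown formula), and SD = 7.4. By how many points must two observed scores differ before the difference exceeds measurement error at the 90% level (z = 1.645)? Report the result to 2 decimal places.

Spearman-Brown: r = 2(0.539) / (1 + 0.539) = 1.078 / 1.539 ≈ 0.700
SEM = 7.400×√(1 − 0.700) ≈ 4.050
Standard error of the difference = 4.050·√2 ≈ 5.728
Smallest detectable difference = 1.645×5.728 ≈ 9.422

9.42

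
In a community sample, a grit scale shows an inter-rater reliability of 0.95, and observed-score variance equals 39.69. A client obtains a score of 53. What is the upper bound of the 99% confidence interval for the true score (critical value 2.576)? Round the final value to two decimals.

56.63

SD = √39.69 ≈ 6.3000
SEM = 6.3000 * √(1 − 0.9500) = 6.3000 * √0.0500 ≈ 6.3000 * 0.2236 ≈ 1.4087
Half-width = 2.576*1.4087 ≈ 3.6289
Upper bound: 53 + 3.6289 = 56.6289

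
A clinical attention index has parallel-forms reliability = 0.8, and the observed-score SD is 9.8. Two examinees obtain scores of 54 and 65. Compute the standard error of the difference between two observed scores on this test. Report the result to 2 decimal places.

SEM = 9.8000·√(1 − 0.8000) ≃ 4.3827
SE_diff = √2 · SEM ≃ 6.1981

6.20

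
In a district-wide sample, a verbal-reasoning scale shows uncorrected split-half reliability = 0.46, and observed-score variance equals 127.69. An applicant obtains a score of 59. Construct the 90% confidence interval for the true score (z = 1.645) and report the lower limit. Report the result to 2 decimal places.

SD = √127.69 ≃ 11.300
r_full = 2·0.46 / (1 + 0.46) ≃ 0.630
SEM = 11.300 * √(1 − 0.630) = 11.300 * √0.370 ≃ 11.300 * 0.608 ≃ 6.872
1.645 * SEM ≃ 11.305
Lower limit = 59 − 11.305 ≃ 47.695

47.70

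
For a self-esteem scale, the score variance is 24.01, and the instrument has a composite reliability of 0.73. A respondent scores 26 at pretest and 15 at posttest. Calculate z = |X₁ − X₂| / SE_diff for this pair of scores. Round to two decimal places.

3.05

SD = √24.01 = 4.90000
SEM = 4.90000·√(1 − 0.73000) ≈ 2.54611
SE_diff = √2 · SEM ≈ 3.60075
z = 11 / 3.60075 ≈ 3.05492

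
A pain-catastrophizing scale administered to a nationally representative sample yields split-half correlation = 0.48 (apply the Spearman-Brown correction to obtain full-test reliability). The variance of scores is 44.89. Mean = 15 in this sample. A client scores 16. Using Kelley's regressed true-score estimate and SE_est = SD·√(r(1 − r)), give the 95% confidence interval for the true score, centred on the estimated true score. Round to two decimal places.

SD = √44.89 ≃ 6.7000
r_full = 2·0.48 / (1 + 0.48) ≃ 0.6486
Estimated true score = 0.6486·16 + (1 − 0.6486)·15 ≃ 15.6486
SE_est = SD · √(r(1 − r)) = 6.7000 · √0.2279 ≃ 6.7000 · 0.4774 ≃ 3.1985
CI = 15.6486 ± 1.96 · 3.1985 → [9.3795, 21.9178]

[9.38, 21.92]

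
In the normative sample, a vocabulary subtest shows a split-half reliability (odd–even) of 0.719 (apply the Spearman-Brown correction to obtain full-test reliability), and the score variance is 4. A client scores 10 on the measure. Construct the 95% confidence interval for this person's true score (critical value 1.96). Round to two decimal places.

[8.42, 11.58]

σ = 4^(1/2) = 2.0000
Full-length reliability (Spearman-Brown) = 2(0.719)/(1+0.719) ≈ 0.8365
SEM = 2.0000·√(1 − 0.8365) ≈ 0.8086
1.96 · SEM ≈ 1.5849
CI = 10 ± 1.5849 → [8.4151, 11.5849]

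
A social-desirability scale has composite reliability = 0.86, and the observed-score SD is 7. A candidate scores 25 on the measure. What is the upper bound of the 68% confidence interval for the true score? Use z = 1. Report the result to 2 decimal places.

SEM = 7.0000 * √(1 − 0.8600) = 7.0000 * √0.1400 ≃ 7.0000 * 0.3742 ≃ 2.6192
1 * SEM ≃ 2.6192
Upper bound: 25 + 2.6192 = 27.6192

27.62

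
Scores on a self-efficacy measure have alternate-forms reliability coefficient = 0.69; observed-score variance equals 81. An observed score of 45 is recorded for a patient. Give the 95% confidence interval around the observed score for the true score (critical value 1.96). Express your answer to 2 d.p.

σ = 81^(1/2) = 9.000
SEM = 9.000×√(1 − 0.690) ≈ 5.011
Half-width = 1.96×5.011 ≈ 9.822
Interval: (35.178, 54.822)

[35.18, 54.82]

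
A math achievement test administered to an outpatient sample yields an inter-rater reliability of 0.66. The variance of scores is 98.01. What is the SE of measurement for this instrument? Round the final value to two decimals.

5.77

SD = √98.01 ≈ 9.900
SEM = 9.900·√(1 − 0.660) ≈ 5.773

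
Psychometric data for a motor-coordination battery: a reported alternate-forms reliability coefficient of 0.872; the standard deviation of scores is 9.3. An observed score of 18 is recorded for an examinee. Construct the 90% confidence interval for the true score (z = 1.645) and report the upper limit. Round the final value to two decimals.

SEM = 9.3000 × √(1 − 0.8720) = 9.3000 × √0.1280 ≈ 9.3000 × 0.3578 ≈ 3.3273
Half-width = 1.645×3.3273 ≈ 5.4734
Upper limit = 18 + 5.4734 ≈ 23.4734

23.47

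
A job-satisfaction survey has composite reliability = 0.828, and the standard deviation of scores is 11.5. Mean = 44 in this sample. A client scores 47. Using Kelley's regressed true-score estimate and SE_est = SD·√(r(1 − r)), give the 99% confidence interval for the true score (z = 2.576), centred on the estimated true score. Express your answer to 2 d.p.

T̂ = 0.8280(47) + 0.1720(44) ≈ 46.4840
SE_est = SD * √(r(1 − r)) = 11.5000 * √0.1424 ≈ 11.5000 * 0.3774 ≈ 4.3399
99% CI: 46.4840 ± 11.1795 ≈ (35.3045, 57.6635)

[35.30, 57.66]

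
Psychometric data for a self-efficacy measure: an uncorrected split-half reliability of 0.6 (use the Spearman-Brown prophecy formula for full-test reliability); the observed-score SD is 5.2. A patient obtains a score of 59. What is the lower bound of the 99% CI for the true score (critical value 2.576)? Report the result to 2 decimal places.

52.30

r_full = 2·0.6 / (1 + 0.6) ≈ 0.7500
SEM = 5.2000·√(1 − 0.7500) ≈ 2.6000
Margin = 2.576 · 2.6000 ≈ 6.6976
Lower bound: 59 − 6.6976 = 52.3024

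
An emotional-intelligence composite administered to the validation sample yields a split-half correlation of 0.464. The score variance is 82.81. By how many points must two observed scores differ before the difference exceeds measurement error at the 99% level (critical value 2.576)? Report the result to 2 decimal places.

20.06

SD = √82.81 ≃ 9.100
Spearman-Brown: r = 2(0.464) / (1 + 0.464) = 0.928 / 1.464 ≃ 0.634
SEM = 9.100 · √(1 − 0.634) = 9.100 · √0.366 ≃ 9.100 · 0.605 ≃ 5.506
SE_diff = SEM · √2 ≃ 5.506 · 1.414 ≃ 7.787
Smallest detectable difference = 2.576·7.787 ≃ 20.059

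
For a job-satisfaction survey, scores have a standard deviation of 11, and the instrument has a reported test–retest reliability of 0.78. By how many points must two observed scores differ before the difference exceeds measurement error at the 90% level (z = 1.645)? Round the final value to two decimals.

12.00

SEM = 11.000 × √(1 − 0.780) = 11.000 × √0.220 ≈ 11.000 × 0.469 ≈ 5.159
Standard error of the difference = 5.159·√2 ≈ 7.297
Smallest detectable difference = 1.645×7.297 ≈ 12.003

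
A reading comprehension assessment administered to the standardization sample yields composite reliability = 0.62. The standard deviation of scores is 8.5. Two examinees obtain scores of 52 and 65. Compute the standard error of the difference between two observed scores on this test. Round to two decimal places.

7.41

SEM = 8.500*√(1 − 0.620) ≈ 5.240
SE_diff = SEM * √2 ≈ 5.240 * 1.414 ≈ 7.410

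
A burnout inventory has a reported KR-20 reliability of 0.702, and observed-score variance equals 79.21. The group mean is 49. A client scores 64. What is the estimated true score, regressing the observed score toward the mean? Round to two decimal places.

T̂ = 0.702(64) + 0.298(49) ≈ 59.530

59.53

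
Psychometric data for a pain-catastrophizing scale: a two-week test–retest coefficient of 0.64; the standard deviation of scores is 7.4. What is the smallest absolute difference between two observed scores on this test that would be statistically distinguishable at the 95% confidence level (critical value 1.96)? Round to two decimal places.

12.31

SEM = 7.4000·√(1 − 0.6400) ≈ 4.4400
SE_diff = SEM · √2 ≈ 4.4400 · 1.4142 ≈ 6.2791
Minimum reliable difference = 1.96 · SE_diff ≈ 1.96 · 6.2791 ≈ 12.3071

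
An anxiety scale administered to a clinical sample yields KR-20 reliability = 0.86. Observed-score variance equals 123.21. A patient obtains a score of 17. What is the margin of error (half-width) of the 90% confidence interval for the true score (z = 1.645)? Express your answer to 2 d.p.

6.83

SD = √123.21 ≈ 11.1000
SEM = 11.1000 * √(1 − 0.8600) = 11.1000 * √0.1400 ≈ 11.1000 * 0.3742 ≈ 4.1532
Half-width = 1.645*4.1532 ≈ 6.8321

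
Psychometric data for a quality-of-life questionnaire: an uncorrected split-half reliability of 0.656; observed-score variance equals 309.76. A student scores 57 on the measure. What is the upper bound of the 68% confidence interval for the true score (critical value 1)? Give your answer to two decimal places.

SD = √309.76 ≈ 17.600
Spearman-Brown: r = 2(0.656) / (1 + 0.656) = 1.312 / 1.656 ≈ 0.792
SEM = 17.600*√(1 − 0.792) ≈ 8.022
1 * SEM ≈ 8.022
Upper limit = 57 + 8.022 ≈ 65.022

65.02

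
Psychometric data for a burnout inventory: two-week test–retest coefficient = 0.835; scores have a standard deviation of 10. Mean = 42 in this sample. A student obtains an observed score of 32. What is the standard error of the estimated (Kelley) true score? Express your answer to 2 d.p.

3.71

SE_est = SD * √(r(1 − r)) = 10.0000 * √0.1378 ≃ 10.0000 * 0.3712 ≃ 3.7118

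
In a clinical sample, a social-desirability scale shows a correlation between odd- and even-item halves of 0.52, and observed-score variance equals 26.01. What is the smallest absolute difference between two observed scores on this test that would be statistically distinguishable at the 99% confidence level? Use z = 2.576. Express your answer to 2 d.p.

SD = √26.01 = 5.10000
Spearman-Brown: r = 2(0.52) / (1 + 0.52) = 1.04000 / 1.52000 ≈ 0.68421
SEM = 5.10000 × √(1 − 0.68421) = 5.10000 × √0.31579 ≈ 5.10000 × 0.56195 ≈ 2.86595
SE_diff = √2 × SEM ≈ 4.05307
Minimum reliable difference = 2.576 × SE_diff ≈ 2.576 × 4.05307 ≈ 10.44071

10.44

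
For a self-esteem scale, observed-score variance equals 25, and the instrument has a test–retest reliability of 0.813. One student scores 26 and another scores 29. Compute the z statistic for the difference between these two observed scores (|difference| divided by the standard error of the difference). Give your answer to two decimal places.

σ = 25^(1/2) = 5.0000
SEM = 5.0000 · √(1 − 0.8130) = 5.0000 · √0.1870 ≈ 5.0000 · 0.4324 ≈ 2.1622
Standard error of the difference = 2.1622·√2 ≈ 3.0578
z = |26 − 29| / 3.0578 = 3 / 3.0578 ≈ 0.9811

0.98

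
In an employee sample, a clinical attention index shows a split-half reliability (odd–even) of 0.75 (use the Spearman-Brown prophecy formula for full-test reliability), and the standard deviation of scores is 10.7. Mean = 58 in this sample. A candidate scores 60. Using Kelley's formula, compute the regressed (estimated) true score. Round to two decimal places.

Spearman-Brown: r = 2(0.75) / (1 + 0.75) = 1.500 / 1.750 ≃ 0.857
T̂ = 0.857(60) + 0.143(58) ≃ 59.714

59.71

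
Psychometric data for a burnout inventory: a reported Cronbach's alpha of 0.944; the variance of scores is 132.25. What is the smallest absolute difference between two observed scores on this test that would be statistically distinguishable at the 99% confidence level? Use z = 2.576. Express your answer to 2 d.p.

9.91

σ = 132.25^(1/2) = 11.5000
SEM = 11.5000 · √(1 − 0.9440) = 11.5000 · √0.0560 ≈ 11.5000 · 0.2366 ≈ 2.7214
SE_diff = SEM · √2 ≈ 2.7214 · 1.4142 ≈ 3.8486
Smallest detectable difference = 2.576·3.8486 ≈ 9.9141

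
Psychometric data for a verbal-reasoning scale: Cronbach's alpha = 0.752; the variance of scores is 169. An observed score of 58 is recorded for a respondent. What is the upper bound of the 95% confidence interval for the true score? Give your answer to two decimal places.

70.69

σ = 169^(1/2) = 13.00000
SEM = 13.00000 × √(1 − 0.75200) = 13.00000 × √0.24800 ≃ 13.00000 × 0.49800 ≃ 6.47395
1.96 × SEM ≃ 12.68894
Upper limit = 58 + 12.68894 ≃ 70.68894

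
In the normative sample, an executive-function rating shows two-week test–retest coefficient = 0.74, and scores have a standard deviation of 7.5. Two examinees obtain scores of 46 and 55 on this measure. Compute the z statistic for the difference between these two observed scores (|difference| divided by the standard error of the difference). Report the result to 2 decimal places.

1.66

SEM = 7.5000·√(1 − 0.7400) ≈ 3.8243
SE_diff = √2 · SEM ≈ 5.4083
z = |46 − 55| / 5.4083 = 9 / 5.4083 ≈ 1.6641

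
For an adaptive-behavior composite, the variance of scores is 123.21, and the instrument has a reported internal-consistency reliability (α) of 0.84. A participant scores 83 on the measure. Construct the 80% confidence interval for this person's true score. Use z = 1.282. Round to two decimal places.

SD = √123.21 ≃ 11.100
SEM = 11.100*√(1 − 0.840) ≃ 4.440
1.282 * SEM ≃ 5.692
80% CI: 83 ± 5.692 = [77.308, 88.692]

[77.31, 88.69]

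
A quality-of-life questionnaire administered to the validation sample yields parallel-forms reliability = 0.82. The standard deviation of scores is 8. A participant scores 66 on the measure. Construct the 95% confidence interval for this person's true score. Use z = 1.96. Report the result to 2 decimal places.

[59.35, 72.65]

The standard error of measurement is 8.000×√(1 − 0.820) ≈ 8.000×0.424 ≈ 3.394.
Half-width = 1.96×3.394 ≈ 6.652
CI = 66 ± 6.652 → [59.348, 72.652]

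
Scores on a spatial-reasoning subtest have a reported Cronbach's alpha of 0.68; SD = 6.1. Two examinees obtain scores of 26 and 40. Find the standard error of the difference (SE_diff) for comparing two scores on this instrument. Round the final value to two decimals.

4.88

The standard error of measurement is 6.1000×√(1 − 0.6800) ≃ 6.1000×0.5657 ≃ 3.4507.
SE_diff = SEM × √2 ≃ 3.4507 × 1.4142 ≃ 4.8800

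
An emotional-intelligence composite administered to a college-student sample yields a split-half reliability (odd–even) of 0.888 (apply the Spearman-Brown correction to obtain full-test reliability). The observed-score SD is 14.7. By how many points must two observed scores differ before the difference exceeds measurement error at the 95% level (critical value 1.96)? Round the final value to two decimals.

r_full = 2·0.888 / (1 + 0.888) ≈ 0.941
SEM = 14.700 * √(1 − 0.941) = 14.700 * √0.059 ≈ 14.700 * 0.244 ≈ 3.580
Standard error of the difference = 3.580·√2 ≈ 5.063
Minimum reliable difference = 1.96 * SE_diff ≈ 1.96 * 5.063 ≈ 9.924

9.92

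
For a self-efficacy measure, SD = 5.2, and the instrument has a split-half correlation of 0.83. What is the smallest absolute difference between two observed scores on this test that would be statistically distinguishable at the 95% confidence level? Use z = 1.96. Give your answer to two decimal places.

Spearman-Brown: r = 2(0.83) / (1 + 0.83) = 1.66000 / 1.83000 ≈ 0.90710
The standard error of measurement is 5.20000*√(1 − 0.90710) ≈ 5.20000*0.30479 ≈ 1.58490.
SE_diff = √2 * SEM ≈ 2.24139
Smallest detectable difference = 1.96*2.24139 ≈ 4.39312

4.39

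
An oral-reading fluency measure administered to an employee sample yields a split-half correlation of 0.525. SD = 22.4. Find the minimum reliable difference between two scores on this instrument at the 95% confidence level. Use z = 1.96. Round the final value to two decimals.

34.65

r_full = 2·0.525 / (1 + 0.525) ≈ 0.689
SEM = 22.400×√(1 − 0.689) ≈ 12.501
SE_diff = √2 × SEM ≈ 17.680
Smallest detectable difference = 1.96×17.680 ≈ 34.652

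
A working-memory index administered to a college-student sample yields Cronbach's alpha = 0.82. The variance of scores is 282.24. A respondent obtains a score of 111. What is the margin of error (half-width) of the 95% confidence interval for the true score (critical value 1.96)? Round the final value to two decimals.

13.97

σ = 282.24^(1/2) = 16.8000
SEM = 16.8000·√(1 − 0.8200) ≈ 7.1276
1.96 · SEM ≈ 13.9702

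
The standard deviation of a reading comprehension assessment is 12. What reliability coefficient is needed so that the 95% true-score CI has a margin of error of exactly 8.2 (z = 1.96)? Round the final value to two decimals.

0.88

Required SEM = 8.2 / 1.96 ≈ 4.1837
Required reliability = 1 − (SEM/SD)² = 1 − 0.1215 ≈ 0.8785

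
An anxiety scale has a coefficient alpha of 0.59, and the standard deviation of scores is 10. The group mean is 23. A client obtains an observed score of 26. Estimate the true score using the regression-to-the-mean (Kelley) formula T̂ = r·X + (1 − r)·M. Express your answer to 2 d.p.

24.77

T̂ = r·X + (1 − r)·M = 0.590·26 + 0.410·23 = 15.340 + 9.430 ≃ 24.770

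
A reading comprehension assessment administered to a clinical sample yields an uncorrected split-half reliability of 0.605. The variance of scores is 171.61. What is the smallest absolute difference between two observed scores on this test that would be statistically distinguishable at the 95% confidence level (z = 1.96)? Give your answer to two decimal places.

18.01

SD = √171.61 = 13.100
r_full = 2·0.605 / (1 + 0.605) ≃ 0.754
SEM = 13.100 · √(1 − 0.754) = 13.100 · √0.246 ≃ 13.100 · 0.496 ≃ 6.499
Standard error of the difference = 6.499·√2 ≃ 9.191
Minimum reliable difference = 1.96 · SE_diff ≃ 1.96 · 9.191 ≃ 18.014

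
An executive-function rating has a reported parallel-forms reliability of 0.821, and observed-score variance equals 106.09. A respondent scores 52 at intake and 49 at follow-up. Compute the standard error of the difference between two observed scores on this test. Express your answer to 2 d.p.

σ = 106.09^(1/2) = 10.3000
SEM = 10.3000 · √(1 − 0.8210) = 10.3000 · √0.1790 ≈ 10.3000 · 0.4231 ≈ 4.3578
SE_diff = √2 · SEM ≈ 6.1628

6.16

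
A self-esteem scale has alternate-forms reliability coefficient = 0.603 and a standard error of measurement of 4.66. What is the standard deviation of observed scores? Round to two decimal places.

7.40

SD = 4.66 / √(1 − 0.603) ≈ 7.3959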